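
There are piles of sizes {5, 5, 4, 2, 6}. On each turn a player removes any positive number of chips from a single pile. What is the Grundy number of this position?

0

Nim-sum: 5 ⊕ 5 ⊕ 4 ⊕ 2 ⊕ 6 = 0.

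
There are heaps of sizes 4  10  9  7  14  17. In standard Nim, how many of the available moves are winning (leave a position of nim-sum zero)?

1

Write each in binary and XOR column by column:
  00100  (4)
  01010  (10)
  01001  (9)
  00111  (7)
  01110  (14)
  10001  (17)
  -----
  11111  (31)
The overall nim-sum is X = 31. A heap of size p has a winning move iff p XOR X < p (reduce it to p XOR X).
  4: 4 XOR 31 = 27 ≥ 4 — no move.
  10: 10 XOR 31 = 21 ≥ 10 — no move.
  9: 9 XOR 31 = 22 ≥ 9 — no move.
  7: 7 XOR 31 = 24 ≥ 7 — no move.
  14: 14 XOR 31 = 17 ≥ 14 — no move.
  17: 17 XOR 31 = 14 < 17 — winning move (to 14).
That gives 1 winning move.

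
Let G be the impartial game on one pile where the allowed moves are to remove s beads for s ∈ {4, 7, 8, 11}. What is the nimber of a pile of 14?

Compute g(0), g(1), … for moves {4, 7, 8, 11}:
g(0) = mex{} = 0
g(1) = mex{} = 0
g(2) = mex{} = 0
g(3) = mex{} = 0
g(4) = mex{0} = 1
g(5) = mex{0} = 1
g(6) = mex{0} = 1
g(7) = mex{0} = 1
g(8) = mex{0,1} = 2
g(9) = mex{0,1} = 2
g(10) = mex{0,1} = 2
g(11) = mex{0,1} = 2
g(12) = mex{0,1,2} = 3
g(13) = mex{0,1,2} = 3
g(14) = mex{0,1,2} = 3
So g(14) = 3.

3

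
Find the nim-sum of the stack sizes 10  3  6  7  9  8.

9

Nim-sum: 10 ^ 3 ^ 6 ^ 7 ^ 9 ^ 8 = 9.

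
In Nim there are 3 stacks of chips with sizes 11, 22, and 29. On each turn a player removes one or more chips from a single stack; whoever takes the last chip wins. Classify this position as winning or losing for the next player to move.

Losing position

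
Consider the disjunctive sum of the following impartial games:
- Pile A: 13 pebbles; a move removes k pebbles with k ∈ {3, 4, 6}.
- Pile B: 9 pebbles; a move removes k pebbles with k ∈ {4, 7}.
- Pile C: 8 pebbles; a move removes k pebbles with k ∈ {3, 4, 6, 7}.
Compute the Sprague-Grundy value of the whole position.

1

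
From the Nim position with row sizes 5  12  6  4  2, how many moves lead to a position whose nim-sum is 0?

Bitwise XOR of the heap sizes:
  0101  (5)
  1100  (12)
  0110  (6)
  0100  (4)
  0010  (2)
  ----
  1001  (9)
The overall nim-sum is X = 9. A row of size p has a winning move iff p XOR X < p (reduce it to p XOR X).
  5: 5 XOR 9 = 12 ≥ 5 — no move.
  12: 12 XOR 9 = 5 < 12 — winning move (to 5).
  6: 6 XOR 9 = 15 ≥ 6 — no move.
  4: 4 XOR 9 = 13 ≥ 4 — no move.
  2: 2 XOR 9 = 11 ≥ 2 — no move.
That gives 1 winning move.

1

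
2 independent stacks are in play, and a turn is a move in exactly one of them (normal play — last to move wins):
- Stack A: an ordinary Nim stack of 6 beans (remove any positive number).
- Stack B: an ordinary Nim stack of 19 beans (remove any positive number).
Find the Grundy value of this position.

21

Stack A is a plain Nim stack of size 6, so its Grundy value is 6.
Stack B is a plain Nim stack of size 19, so its Grundy value is 19.
By the Sprague-Grundy theorem, the Grundy value of a sum of independent games is the XOR of the component values.
Combined value = 6 ⊕ 19 = 21.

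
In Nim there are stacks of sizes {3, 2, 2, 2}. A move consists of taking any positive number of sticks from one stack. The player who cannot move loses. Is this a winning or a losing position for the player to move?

Winning position

Write each in binary and XOR column by column:
  11  (3)
  10  (2)
  10  (2)
  10  (2)
  --
  01  (1)
The nim-sum is 1 ≠ 0, so this is an N-position: the player to move can win.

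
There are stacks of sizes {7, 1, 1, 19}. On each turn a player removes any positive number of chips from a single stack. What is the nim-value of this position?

Nim-sum: 7 ⊕ 1 ⊕ 1 ⊕ 19 = 20.

20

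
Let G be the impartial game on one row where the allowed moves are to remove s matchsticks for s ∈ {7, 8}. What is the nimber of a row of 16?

Grundy values for subtraction set {7, 8}:
k:     0  1  2  3  4  5  6  7  8  9 10 11 12 13 14 15 16
g(k):  0  0  0  0  0  0  0  1  1  1  1  1  1  1  2  0  0
So g(16) = 0.

0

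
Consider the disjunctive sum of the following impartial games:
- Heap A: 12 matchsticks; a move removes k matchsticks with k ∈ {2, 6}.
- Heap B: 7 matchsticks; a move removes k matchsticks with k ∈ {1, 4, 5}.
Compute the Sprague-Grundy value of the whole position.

For heap A, compute g(0), g(1), … with moves {2, 6}:
k:     0  1  2  3  4  5  6  7  8  9 10 11 12
g(k):  0  0  1  1  0  0  1  1  0  0  1  1  0
So g(12) = 0.
Grundy values for heap B (subtraction set {1, 4, 5}):
k:     0  1  2  3  4  5  6  7
g(k):  0  1  0  1  2  3  2  3
So g(7) = 3.
The value of a disjunctive sum is the nim-sum of the parts.
Combined value = 0 XOR 3 = 3.

3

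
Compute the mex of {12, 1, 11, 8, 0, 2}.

The values 0, 1, 2 are all present; 3 is the first non-negative integer missing from the set.

3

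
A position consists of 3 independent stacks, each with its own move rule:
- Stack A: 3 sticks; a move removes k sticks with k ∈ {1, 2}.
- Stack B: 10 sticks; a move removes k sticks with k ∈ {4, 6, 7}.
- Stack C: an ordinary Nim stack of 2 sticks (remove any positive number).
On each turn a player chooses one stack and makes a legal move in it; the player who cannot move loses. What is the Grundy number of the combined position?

Grundy values for stack A (subtraction set {1, 2}):
g(0) = mex{} = 0
g(1) = mex{0} = 1
g(2) = mex{0,1} = 2
g(3) = mex{1,2} = 0
So g(3) = 0.
Build the Grundy sequence for stack B with g(k) = mex{g(k−s) : s ∈ {4, 6, 7}, s ≤ k}:
g(0) = mex{} = 0
g(1) = mex{} = 0
g(2) = mex{} = 0
g(3) = mex{} = 0
g(4) = mex{0} = 1
g(5) = mex{0} = 1
g(6) = mex{0} = 1
g(7) = mex{0} = 1
g(8) = mex{0,1} = 2
g(9) = mex{0,1} = 2
g(10) = mex{0,1} = 2
So g(10) = 2.
Stack C is a plain Nim stack of size 2, so its Grundy value is 2.
The value of a disjunctive sum is the nim-sum of the parts.
Combined value = 0 XOR 2 XOR 2 = 0.

0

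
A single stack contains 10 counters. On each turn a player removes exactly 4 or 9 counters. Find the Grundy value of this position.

2

Grundy values for subtraction set {4, 9}:
g(0) = mex{} = 0
g(1) = mex{} = 0
g(2) = mex{} = 0
g(3) = mex{} = 0
g(4) = mex{0} = 1
g(5) = mex{0} = 1
g(6) = mex{0} = 1
g(7) = mex{0} = 1
g(8) = mex{1} = 0
g(9) = mex{0,1} = 2
g(10) = mex{0,1} = 2
So g(10) = 2.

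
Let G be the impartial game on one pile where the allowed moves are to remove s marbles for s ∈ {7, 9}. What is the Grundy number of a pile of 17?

0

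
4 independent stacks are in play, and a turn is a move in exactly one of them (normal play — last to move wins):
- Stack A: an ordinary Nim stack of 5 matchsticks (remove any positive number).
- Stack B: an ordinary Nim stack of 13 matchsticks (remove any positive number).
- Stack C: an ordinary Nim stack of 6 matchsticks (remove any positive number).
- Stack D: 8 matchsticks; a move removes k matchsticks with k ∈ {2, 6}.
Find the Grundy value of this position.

Stack A is a plain Nim stack of size 5, so its Grundy value is 5.
Stack B is a plain Nim stack of size 13, so its Grundy value is 13.
Stack C is a plain Nim stack of size 6, so its Grundy value is 6.
For stack D, compute g(0), g(1), … with moves {2, 6}:
g(0) = mex{} = 0
g(1) = mex{} = 0
g(2) = mex{0} = 1
g(3) = mex{0} = 1
g(4) = mex{1} = 0
g(5) = mex{1} = 0
g(6) = mex{0} = 1
g(7) = mex{0} = 1
g(8) = mex{1} = 0
So g(8) = 0.
By the Sprague-Grundy theorem, the Grundy value of a sum of independent games is the XOR of the component values.
Combined value = 5 XOR 13 XOR 6 XOR 0 = 14.

14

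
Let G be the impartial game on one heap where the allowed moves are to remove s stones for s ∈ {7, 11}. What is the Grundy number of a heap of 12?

Compute g(0), g(1), … for moves {7, 11}:
k:     0  1  2  3  4  5  6  7  8  9 10 11 12
g(k):  0  0  0  0  0  0  0  1  1  1  1  1  1
So g(12) = 1.

1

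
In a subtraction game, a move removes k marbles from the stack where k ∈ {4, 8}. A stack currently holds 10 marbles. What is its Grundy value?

2

Compute g(0), g(1), … for moves {4, 8}:
k:     0  1  2  3  4  5  6  7  8  9 10
g(k):  0  0  0  0  1  1  1  1  2  2  2
So g(10) = 2.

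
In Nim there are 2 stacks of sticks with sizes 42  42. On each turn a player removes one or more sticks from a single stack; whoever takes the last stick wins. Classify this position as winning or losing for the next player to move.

Losing position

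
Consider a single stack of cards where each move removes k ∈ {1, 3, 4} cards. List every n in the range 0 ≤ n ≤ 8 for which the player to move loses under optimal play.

Grundy values for subtraction set {1, 3, 4}:
g(0) = mex{} = 0
g(1) = mex{0} = 1
g(2) = mex{1} = 0
g(3) = mex{0} = 1
g(4) = mex{0,1} = 2
g(5) = mex{0,1,2} = 3
g(6) = mex{0,1,3} = 2
g(7) = mex{1,2} = 0
g(8) = mex{0,2,3} = 1
The P-positions (g = 0) in 0..8 are 0, 2, 7.

0, 2, 7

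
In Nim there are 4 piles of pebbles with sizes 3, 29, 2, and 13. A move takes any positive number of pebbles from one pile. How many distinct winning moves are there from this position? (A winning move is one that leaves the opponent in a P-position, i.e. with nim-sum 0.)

1

Nim-sum: 3 ⊕ 29 ⊕ 2 ⊕ 13 = 17.
The overall nim-sum is X = 17. A pile of size p has a winning move iff p XOR X < p (reduce it to p XOR X).
  3: 3 XOR 17 = 18 ≥ 3 — no move.
  29: 29 XOR 17 = 12 < 29 — winning move (to 12).
  2: 2 XOR 17 = 19 ≥ 2 — no move.
  13: 13 XOR 17 = 28 ≥ 13 — no move.
That gives 1 winning move.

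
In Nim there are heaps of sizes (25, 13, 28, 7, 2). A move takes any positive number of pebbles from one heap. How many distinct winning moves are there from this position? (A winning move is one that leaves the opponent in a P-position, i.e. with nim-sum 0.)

Compute the nim-sum pairwise:
25 XOR 13 = 20
20 XOR 28 = 8
8 XOR 7 = 15
15 XOR 2 = 13
The overall nim-sum is X = 13. A heap of size p has a winning move iff p XOR X < p (reduce it to p XOR X).
  25: 25 XOR 13 = 20 < 25 — winning move (to 20).
  13: 13 XOR 13 = 0 < 13 — winning move (to 0).
  28: 28 XOR 13 = 17 < 28 — winning move (to 17).
  7: 7 XOR 13 = 10 ≥ 7 — no move.
  2: 2 XOR 13 = 15 ≥ 2 — no move.
That gives 3 winning moves.

3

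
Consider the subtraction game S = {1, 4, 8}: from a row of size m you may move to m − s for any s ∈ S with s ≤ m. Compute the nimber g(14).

Grundy values for subtraction set {1, 4, 8}:
k:     0  1  2  3  4  5  6  7  8  9 10 11 12 13 14
g(k):  0  1  0  1  2  0  1  0  1  2  3  2  0  1  0
So g(14) = 0.

0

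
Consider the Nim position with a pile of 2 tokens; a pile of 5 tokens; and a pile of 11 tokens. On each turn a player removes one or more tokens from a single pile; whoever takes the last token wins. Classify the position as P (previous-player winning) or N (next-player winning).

N-position

Compute the nim-sum pairwise:
2 ⊕ 5 = 7
7 ⊕ 11 = 12
The nim-sum is 12 ≠ 0, so this is an N-position: the player to move can win.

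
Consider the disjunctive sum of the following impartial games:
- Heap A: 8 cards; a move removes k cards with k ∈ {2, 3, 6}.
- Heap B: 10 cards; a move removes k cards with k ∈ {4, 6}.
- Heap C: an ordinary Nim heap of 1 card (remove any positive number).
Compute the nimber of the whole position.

For heap A, compute g(0), g(1), … with moves {2, 3, 6}:
g(0) = mex{} = 0
g(1) = mex{} = 0
g(2) = mex{0} = 1
g(3) = mex{0} = 1
g(4) = mex{0,1} = 2
g(5) = mex{1} = 0
g(6) = mex{0,1,2} = 3
g(7) = mex{0,2} = 1
g(8) = mex{0,1,3} = 2
So g(8) = 2.
For heap B, compute g(0), g(1), … with moves {4, 6}:
k:     0  1  2  3  4  5  6  7  8  9 10
g(k):  0  0  0  0  1  1  1  1  2  2  0
So g(10) = 0.
Heap C is a plain Nim heap of size 1, so its Grundy value is 1.
By the Sprague-Grundy theorem, the Grundy value of a sum of independent games is the XOR of the component values.
Combined value = 2 XOR 0 XOR 1 = 3.

3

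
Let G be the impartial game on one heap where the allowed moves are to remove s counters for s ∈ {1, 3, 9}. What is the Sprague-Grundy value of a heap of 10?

Build the Grundy sequence with g(k) = mex{g(k−s) : s ∈ {1, 3, 9}, s ≤ k}:
k:     0  1  2  3  4  5  6  7  8  9 10
g(k):  0  1  0  1  0  1  0  1  0  1  0
So g(10) = 0.

0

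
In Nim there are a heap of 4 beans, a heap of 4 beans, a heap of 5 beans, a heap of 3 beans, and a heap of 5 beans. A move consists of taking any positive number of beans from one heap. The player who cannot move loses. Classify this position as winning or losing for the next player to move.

Winning position

Nim-sum: 4 XOR 4 XOR 5 XOR 3 XOR 5 = 3.
The nim-sum is 3 ≠ 0, so this is an N-position: the player to move can win.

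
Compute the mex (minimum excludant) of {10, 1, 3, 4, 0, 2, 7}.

The values 0, 1, 2, 3, 4 are all present; 5 is the first non-negative integer missing from the set.

5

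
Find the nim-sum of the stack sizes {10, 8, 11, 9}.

Bitwise XOR of the heap sizes:
  1010  (10)
  1000  (8)
  1011  (11)
  1001  (9)
  ----
  0000  (0)

0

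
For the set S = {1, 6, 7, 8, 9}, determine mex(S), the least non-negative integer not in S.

0

0 is not in the set, so the mex is 0.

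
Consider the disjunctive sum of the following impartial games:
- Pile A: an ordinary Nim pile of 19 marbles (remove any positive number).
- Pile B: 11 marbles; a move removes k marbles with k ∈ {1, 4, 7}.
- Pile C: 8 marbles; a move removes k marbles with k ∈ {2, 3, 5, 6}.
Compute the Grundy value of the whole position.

18

Pile A is a plain Nim pile of size 19, so its Grundy value is 19.
Grundy values for pile B (subtraction set {1, 4, 7}):
g(0) = mex{} = 0
g(1) = mex{0} = 1
g(2) = mex{1} = 0
g(3) = mex{0} = 1
g(4) = mex{0,1} = 2
g(5) = mex{1,2} = 0
g(6) = mex{0} = 1
g(7) = mex{0,1} = 2
g(8) = mex{1,2} = 0
g(9) = mex{0} = 1
g(10) = mex{1} = 0
g(11) = mex{0,2} = 1
So g(11) = 1.
Build the Grundy sequence for pile C with g(k) = mex{g(k−s) : s ∈ {2, 3, 5, 6}, s ≤ k}:
k:     0  1  2  3  4  5  6  7  8
g(k):  0  0  1  1  2  2  3  3  0
So g(8) = 0.
By the Sprague-Grundy theorem, the Grundy value of a sum of independent games is the XOR of the component values.
Combined value = 19 ⊕ 1 ⊕ 0 = 18.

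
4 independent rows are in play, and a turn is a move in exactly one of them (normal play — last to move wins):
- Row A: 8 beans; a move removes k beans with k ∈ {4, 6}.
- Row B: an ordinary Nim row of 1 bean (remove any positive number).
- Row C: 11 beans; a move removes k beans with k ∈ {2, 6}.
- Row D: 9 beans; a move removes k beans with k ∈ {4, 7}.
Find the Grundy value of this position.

0

For row A, compute g(0), g(1), … with moves {4, 6}:
g(0) = mex{} = 0
g(1) = mex{} = 0
g(2) = mex{} = 0
g(3) = mex{} = 0
g(4) = mex{0} = 1
g(5) = mex{0} = 1
g(6) = mex{0} = 1
g(7) = mex{0} = 1
g(8) = mex{0,1} = 2
So g(8) = 2.
Row B is a plain Nim row of size 1, so its Grundy value is 1.
Grundy values for row C (subtraction set {2, 6}):
k:     0  1  2  3  4  5  6  7  8  9 10 11
g(k):  0  0  1  1  0  0  1  1  0  0  1  1
So g(11) = 1.
Build the Grundy sequence for row D with g(k) = mex{g(k−s) : s ∈ {4, 7}, s ≤ k}:
k:     0  1  2  3  4  5  6  7  8  9
g(k):  0  0  0  0  1  1  1  1  2  2
So g(9) = 2.
The value of a disjunctive sum is the nim-sum of the parts.
Combined value = 2 ⊕ 1 ⊕ 1 ⊕ 2 = 0.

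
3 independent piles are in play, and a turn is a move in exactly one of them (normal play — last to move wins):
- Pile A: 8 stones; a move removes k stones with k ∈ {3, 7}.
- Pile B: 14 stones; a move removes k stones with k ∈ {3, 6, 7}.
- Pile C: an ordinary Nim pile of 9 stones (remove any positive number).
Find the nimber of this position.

10

Grundy values for pile A (subtraction set {3, 7}):
g(0) = mex{} = 0
g(1) = mex{} = 0
g(2) = mex{} = 0
g(3) = mex{0} = 1
g(4) = mex{0} = 1
g(5) = mex{0} = 1
g(6) = mex{1} = 0
g(7) = mex{0,1} = 2
g(8) = mex{0,1} = 2
So g(8) = 2.
For pile B, compute g(0), g(1), … with moves {3, 6, 7}:
k:     0  1  2  3  4  5  6  7  8  9 10 11 12 13 14
g(k):  0  0  0  1  1  1  2  2  2  3  0  0  0  1  1
So g(14) = 1.
Pile C is a plain Nim pile of size 9, so its Grundy value is 9.
By the Sprague-Grundy theorem, the Grundy value of a sum of independent games is the XOR of the component values.
Combined value = 2 XOR 1 XOR 9 = 10.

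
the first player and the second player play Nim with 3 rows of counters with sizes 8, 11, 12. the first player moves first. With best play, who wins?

Compute the nim-sum pairwise:
8 ^ 11 = 3
3 ^ 12 = 15
The nim-sum is 15 ≠ 0, so this is an N-position: the player to move can win; the first player has a winning move.

the first player wins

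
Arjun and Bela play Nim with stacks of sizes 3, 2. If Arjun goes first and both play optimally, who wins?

Arjun wins

In binary:
  11  (3)
  10  (2)
  --
  01  (1)
The nim-sum is 1 ≠ 0, so this is an N-position: the player to move can win; Arjun has a winning move.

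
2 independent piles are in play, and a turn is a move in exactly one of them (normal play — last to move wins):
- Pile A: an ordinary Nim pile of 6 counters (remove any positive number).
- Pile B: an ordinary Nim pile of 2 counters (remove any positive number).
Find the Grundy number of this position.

4

Pile A is a plain Nim pile of size 6, so its Grundy value is 6.
Pile B is a plain Nim pile of size 2, so its Grundy value is 2.
By the Sprague-Grundy theorem, the Grundy value of a sum of independent games is the XOR of the component values.
Combined value = 6 ⊕ 2 = 4.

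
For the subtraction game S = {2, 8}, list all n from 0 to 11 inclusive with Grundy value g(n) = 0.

Grundy values for subtraction set {2, 8}:
g(0) = mex{} = 0
g(1) = mex{} = 0
g(2) = mex{0} = 1
g(3) = mex{0} = 1
g(4) = mex{1} = 0
g(5) = mex{1} = 0
g(6) = mex{0} = 1
g(7) = mex{0} = 1
g(8) = mex{0,1} = 2
g(9) = mex{0,1} = 2
g(10) = mex{1,2} = 0
g(11) = mex{1,2} = 0
The P-positions (g = 0) in 0..11 are 0, 1, 4, 5, 10, 11.

0, 1, 4, 5, 10, 11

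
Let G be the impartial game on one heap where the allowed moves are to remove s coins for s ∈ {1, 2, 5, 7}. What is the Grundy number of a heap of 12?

Compute g(0), g(1), … for moves {1, 2, 5, 7}:
g(0) = mex{} = 0
g(1) = mex{0} = 1
g(2) = mex{0,1} = 2
g(3) = mex{1,2} = 0
g(4) = mex{0,2} = 1
g(5) = mex{0,1} = 2
g(6) = mex{1,2} = 0
g(7) = mex{0,2} = 1
g(8) = mex{0,1} = 2
g(9) = mex{1,2} = 0
g(10) = mex{0,2} = 1
g(11) = mex{0,1} = 2
g(12) = mex{1,2} = 0
So g(12) = 0.

0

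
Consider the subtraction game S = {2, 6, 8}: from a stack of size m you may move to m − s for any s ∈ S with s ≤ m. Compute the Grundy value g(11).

3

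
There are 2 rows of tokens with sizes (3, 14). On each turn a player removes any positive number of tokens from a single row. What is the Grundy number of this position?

Nim-sum: 3 ⊕ 14 = 13.

13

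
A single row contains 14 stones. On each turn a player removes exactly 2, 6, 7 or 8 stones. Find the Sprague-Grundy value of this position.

Grundy values for subtraction set {2, 6, 7, 8}:
g(0) = mex{} = 0
g(1) = mex{} = 0
g(2) = mex{0} = 1
g(3) = mex{0} = 1
g(4) = mex{1} = 0
g(5) = mex{1} = 0
g(6) = mex{0} = 1
g(7) = mex{0} = 1
g(8) = mex{0,1} = 2
g(9) = mex{0,1} = 2
g(10) = mex{0,1,2} = 3
g(11) = mex{0,1,2} = 3
g(12) = mex{0,1,3} = 2
g(13) = mex{0,1,3} = 2
g(14) = mex{1,2} = 0
So g(14) = 0.

0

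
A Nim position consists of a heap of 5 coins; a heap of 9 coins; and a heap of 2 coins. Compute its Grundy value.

In binary:
  0101  (5)
  1001  (9)
  0010  (2)
  ----
  1110  (14)

14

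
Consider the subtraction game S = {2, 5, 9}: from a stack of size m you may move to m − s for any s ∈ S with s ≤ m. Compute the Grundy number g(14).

0

Build the Grundy sequence with g(k) = mex{g(k−s) : s ∈ {2, 5, 9}, s ≤ k}:
g(0) = mex{} = 0
g(1) = mex{} = 0
g(2) = mex{0} = 1
g(3) = mex{0} = 1
g(4) = mex{1} = 0
g(5) = mex{0,1} = 2
g(6) = mex{0} = 1
g(7) = mex{1,2} = 0
g(8) = mex{1} = 0
g(9) = mex{0} = 1
g(10) = mex{0,2} = 1
g(11) = mex{1} = 0
g(12) = mex{0,1} = 2
g(13) = mex{0} = 1
g(14) = mex{1,2} = 0
So g(14) = 0.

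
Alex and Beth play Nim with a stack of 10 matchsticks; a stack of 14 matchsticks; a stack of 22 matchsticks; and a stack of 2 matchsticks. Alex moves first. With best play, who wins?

Compute the nim-sum pairwise:
10 ⊕ 14 = 4
4 ⊕ 22 = 18
18 ⊕ 2 = 16
The nim-sum is 16 ≠ 0, so this is an N-position: the player to move can win; Alex has a winning move.

Alex wins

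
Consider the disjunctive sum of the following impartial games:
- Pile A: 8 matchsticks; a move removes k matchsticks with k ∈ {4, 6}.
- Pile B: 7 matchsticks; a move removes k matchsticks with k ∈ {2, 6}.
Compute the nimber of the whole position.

3

Build the Grundy sequence for pile A with g(k) = mex{g(k−s) : s ∈ {4, 6}, s ≤ k}:
g(0) = mex{} = 0
g(1) = mex{} = 0
g(2) = mex{} = 0
g(3) = mex{} = 0
g(4) = mex{0} = 1
g(5) = mex{0} = 1
g(6) = mex{0} = 1
g(7) = mex{0} = 1
g(8) = mex{0,1} = 2
So g(8) = 2.
For pile B, compute g(0), g(1), … with moves {2, 6}:
k:     0  1  2  3  4  5  6  7
g(k):  0  0  1  1  0  0  1  1
So g(7) = 1.
The value of a disjunctive sum is the nim-sum of the parts.
Combined value = 2 XOR 1 = 3.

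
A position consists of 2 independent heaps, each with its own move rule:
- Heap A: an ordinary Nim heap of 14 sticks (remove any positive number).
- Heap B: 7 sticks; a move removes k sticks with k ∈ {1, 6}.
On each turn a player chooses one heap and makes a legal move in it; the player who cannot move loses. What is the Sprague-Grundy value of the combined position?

14

Heap A is a plain Nim heap of size 14, so its Grundy value is 14.
For heap B, compute g(0), g(1), … with moves {1, 6}:
k:     0  1  2  3  4  5  6  7
g(k):  0  1  0  1  0  1  2  0
So g(7) = 0.
The value of a disjunctive sum is the nim-sum of the parts.
Combined value = 14 XOR 0 = 14.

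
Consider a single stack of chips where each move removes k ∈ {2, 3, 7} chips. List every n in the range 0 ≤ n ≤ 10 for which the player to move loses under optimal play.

0, 1, 5, 6, 10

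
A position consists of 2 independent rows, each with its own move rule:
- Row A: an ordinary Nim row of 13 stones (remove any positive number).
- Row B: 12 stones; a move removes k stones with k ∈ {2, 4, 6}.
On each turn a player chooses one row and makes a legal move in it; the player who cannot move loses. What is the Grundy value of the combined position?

Row A is a plain Nim row of size 13, so its Grundy value is 13.
For row B, compute g(0), g(1), … with moves {2, 4, 6}:
k:     0  1  2  3  4  5  6  7  8  9 10 11 12
g(k):  0  0  1  1  2  2  3  3  0  0  1  1  2
So g(12) = 2.
The value of a disjunctive sum is the nim-sum of the parts.
Combined value = 13 XOR 2 = 15.

15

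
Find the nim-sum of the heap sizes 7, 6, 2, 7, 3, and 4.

In binary:
  111  (7)
  110  (6)
  010  (2)
  111  (7)
  011  (3)
  100  (4)
  ---
  011  (3)

3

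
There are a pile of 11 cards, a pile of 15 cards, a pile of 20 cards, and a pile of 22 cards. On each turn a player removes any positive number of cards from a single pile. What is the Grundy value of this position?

6

Compute the nim-sum pairwise:
11 ⊕ 15 = 4
4 ⊕ 20 = 16
16 ⊕ 22 = 6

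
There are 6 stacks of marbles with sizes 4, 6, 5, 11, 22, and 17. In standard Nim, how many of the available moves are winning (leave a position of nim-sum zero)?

1

Nim-sum: 4 ⊕ 6 ⊕ 5 ⊕ 11 ⊕ 22 ⊕ 17 = 11.
The overall nim-sum is X = 11. A stack of size p has a winning move iff p XOR X < p (reduce it to p XOR X).
  4: 4 XOR 11 = 15 ≥ 4 — no move.
  6: 6 XOR 11 = 13 ≥ 6 — no move.
  5: 5 XOR 11 = 14 ≥ 5 — no move.
  11: 11 XOR 11 = 0 < 11 — winning move (to 0).
  22: 22 XOR 11 = 29 ≥ 22 — no move.
  17: 17 XOR 11 = 26 ≥ 17 — no move.
That gives 1 winning move.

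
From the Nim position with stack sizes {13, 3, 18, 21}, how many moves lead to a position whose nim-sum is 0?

1

Write each in binary and XOR column by column:
  01101  (13)
  00011  (3)
  10010  (18)
  10101  (21)
  -----
  01001  (9)
The overall nim-sum is X = 9. A stack of size p has a winning move iff p XOR X < p (reduce it to p XOR X).
  13: 13 XOR 9 = 4 < 13 — winning move (to 4).
  3: 3 XOR 9 = 10 ≥ 3 — no move.
  18: 18 XOR 9 = 27 ≥ 18 — no move.
  21: 21 XOR 9 = 28 ≥ 21 — no move.
That gives 1 winning move.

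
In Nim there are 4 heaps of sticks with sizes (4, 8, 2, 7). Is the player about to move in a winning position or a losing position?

Compute the nim-sum pairwise:
4 ^ 8 = 12
12 ^ 2 = 14
14 ^ 7 = 9
The nim-sum is 9 ≠ 0, so this is an N-position: the player to move can win.

Winning position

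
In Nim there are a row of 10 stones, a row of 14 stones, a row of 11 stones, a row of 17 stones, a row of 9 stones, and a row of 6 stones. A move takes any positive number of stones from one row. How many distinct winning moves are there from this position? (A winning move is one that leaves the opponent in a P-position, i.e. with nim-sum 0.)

Nim-sum: 10 ⊕ 14 ⊕ 11 ⊕ 17 ⊕ 9 ⊕ 6 = 17.
The overall nim-sum is X = 17. A row of size p has a winning move iff p XOR X < p (reduce it to p XOR X).
  10: 10 XOR 17 = 27 ≥ 10 — no move.
  14: 14 XOR 17 = 31 ≥ 14 — no move.
  11: 11 XOR 17 = 26 ≥ 11 — no move.
  17: 17 XOR 17 = 0 < 17 — winning move (to 0).
  9: 9 XOR 17 = 24 ≥ 9 — no move.
  6: 6 XOR 17 = 23 ≥ 6 — no move.
That gives 1 winning move.

1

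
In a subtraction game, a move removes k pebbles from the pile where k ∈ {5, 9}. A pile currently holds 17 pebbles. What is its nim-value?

Compute g(0), g(1), … for moves {5, 9}:
k:     0  1  2  3  4  5  6  7  8  9 10 11 12 13 14 15 16 17
g(k):  0  0  0  0  0  1  1  1  1  1  2  2  2  2  0  0  0  0
So g(17) = 0.

0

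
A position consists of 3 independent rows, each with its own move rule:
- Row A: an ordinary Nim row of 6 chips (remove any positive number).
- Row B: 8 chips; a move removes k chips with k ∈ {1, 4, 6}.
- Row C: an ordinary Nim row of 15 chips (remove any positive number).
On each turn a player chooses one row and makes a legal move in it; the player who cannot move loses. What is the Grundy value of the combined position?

8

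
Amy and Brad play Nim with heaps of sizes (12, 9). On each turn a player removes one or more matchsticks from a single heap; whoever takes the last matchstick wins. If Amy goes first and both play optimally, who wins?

Amy wins

Nim-sum: 12 XOR 9 = 5.
The nim-sum is 5 ≠ 0, so this is an N-position: the player to move can win; Amy has a winning move.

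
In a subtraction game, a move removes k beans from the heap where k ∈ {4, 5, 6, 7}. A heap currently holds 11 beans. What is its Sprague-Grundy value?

0

Build the Grundy sequence with g(k) = mex{g(k−s) : s ∈ {4, 5, 6, 7}, s ≤ k}:
g(0) = mex{} = 0
g(1) = mex{} = 0
g(2) = mex{} = 0
g(3) = mex{} = 0
g(4) = mex{0} = 1
g(5) = mex{0} = 1
g(6) = mex{0} = 1
g(7) = mex{0} = 1
g(8) = mex{0,1} = 2
g(9) = mex{0,1} = 2
g(10) = mex{0,1} = 2
g(11) = mex{1} = 0
So g(11) = 0.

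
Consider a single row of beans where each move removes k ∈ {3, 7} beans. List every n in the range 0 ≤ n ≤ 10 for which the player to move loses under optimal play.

0, 1, 2, 6, 10

Build the Grundy sequence with g(k) = mex{g(k−s) : s ∈ {3, 7}, s ≤ k}:
g(0) = mex{} = 0
g(1) = mex{} = 0
g(2) = mex{} = 0
g(3) = mex{0} = 1
g(4) = mex{0} = 1
g(5) = mex{0} = 1
g(6) = mex{1} = 0
g(7) = mex{0,1} = 2
g(8) = mex{0,1} = 2
g(9) = mex{0} = 1
g(10) = mex{1,2} = 0
The P-positions (g = 0) in 0..10 are 0, 1, 2, 6, 10.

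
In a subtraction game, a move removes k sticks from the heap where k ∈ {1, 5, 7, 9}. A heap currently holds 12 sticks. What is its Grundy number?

Grundy values for subtraction set {1, 5, 7, 9}:
k:     0  1  2  3  4  5  6  7  8  9 10 11 12
g(k):  0  1  0  1  0  1  0  1  0  1  0  1  0
So g(12) = 0.

0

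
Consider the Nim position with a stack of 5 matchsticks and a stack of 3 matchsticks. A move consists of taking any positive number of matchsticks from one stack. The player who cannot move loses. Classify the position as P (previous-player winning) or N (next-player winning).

Compute the nim-sum pairwise:
5 ⊕ 3 = 6
The nim-sum is 6 ≠ 0, so this is an N-position: the player to move can win.

N-position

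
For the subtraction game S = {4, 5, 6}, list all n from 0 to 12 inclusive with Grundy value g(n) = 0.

0, 1, 2, 3, 10, 11, 12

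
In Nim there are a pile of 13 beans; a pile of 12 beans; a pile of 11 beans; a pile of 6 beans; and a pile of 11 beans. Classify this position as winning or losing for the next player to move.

Bitwise XOR of the heap sizes:
  1101  (13)
  1100  (12)
  1011  (11)
  0110  (6)
  1011  (11)
  ----
  0111  (7)
The nim-sum is 7 ≠ 0, so this is an N-position: the player to move can win.

Winning position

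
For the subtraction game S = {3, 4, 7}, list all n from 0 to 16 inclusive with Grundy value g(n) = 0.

Build the Grundy sequence with g(k) = mex{g(k−s) : s ∈ {3, 4, 7}, s ≤ k}:
k:     0  1  2  3  4  5  6  7  8  9 10 11 12 13 14 15 16
g(k):  0  0  0  1  1  1  2  2  2  3  0  0  0  1  1  1  2
The P-positions (g = 0) in 0..16 are 0, 1, 2, 10, 11, 12.

0, 1, 2, 10, 11, 12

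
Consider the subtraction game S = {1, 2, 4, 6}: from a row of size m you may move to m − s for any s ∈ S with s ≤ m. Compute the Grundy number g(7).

Grundy values for subtraction set {1, 2, 4, 6}:
k:     0  1  2  3  4  5  6  7
g(k):  0  1  2  0  1  2  3  4
So g(7) = 4.

4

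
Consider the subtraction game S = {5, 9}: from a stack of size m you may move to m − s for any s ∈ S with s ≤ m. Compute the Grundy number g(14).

0

Grundy values for subtraction set {5, 9}:
k:     0  1  2  3  4  5  6  7  8  9 10 11 12 13 14
g(k):  0  0  0  0  0  1  1  1  1  1  2  2  2  2  0
So g(14) = 0.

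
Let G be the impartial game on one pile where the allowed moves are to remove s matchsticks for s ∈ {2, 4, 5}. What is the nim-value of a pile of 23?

Grundy values for subtraction set {2, 4, 5}:
k:     0  1  2  3  4  5  6  7  8  9 10 11 12 13 14 15 16 17 18 19 20 21 22 23
g(k):  0  0  1  1  2  2  3  0  0  1  1  2  2  3  0  0  1  1  2  2  3  0  0  1
So g(23) = 1.

1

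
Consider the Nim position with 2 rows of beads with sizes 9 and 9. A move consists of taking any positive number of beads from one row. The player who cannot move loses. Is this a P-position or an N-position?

Write each in binary and XOR column by column:
  1001  (9)
  1001  (9)
  ----
  0000  (0)
The nim-sum is 0, so this is a P-position: the player to move is in a losing position under optimal play.

P-position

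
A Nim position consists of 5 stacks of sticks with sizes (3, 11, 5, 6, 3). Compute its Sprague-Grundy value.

8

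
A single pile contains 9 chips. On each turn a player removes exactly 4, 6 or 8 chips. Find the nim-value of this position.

2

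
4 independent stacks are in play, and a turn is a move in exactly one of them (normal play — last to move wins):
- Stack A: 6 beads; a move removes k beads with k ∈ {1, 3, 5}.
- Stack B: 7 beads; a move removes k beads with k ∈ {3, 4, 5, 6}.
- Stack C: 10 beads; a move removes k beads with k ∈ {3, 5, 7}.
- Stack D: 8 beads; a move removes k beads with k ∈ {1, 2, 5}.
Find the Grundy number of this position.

Grundy values for stack A (subtraction set {1, 3, 5}):
k:     0  1  2  3  4  5  6
g(k):  0  1  0  1  0  1  0
So g(6) = 0.
Build the Grundy sequence for stack B with g(k) = mex{g(k−s) : s ∈ {3, 4, 5, 6}, s ≤ k}:
k:     0  1  2  3  4  5  6  7
g(k):  0  0  0  1  1  1  2  2
So g(7) = 2.
Grundy values for stack C (subtraction set {3, 5, 7}):
g(0) = mex{} = 0
g(1) = mex{} = 0
g(2) = mex{} = 0
g(3) = mex{0} = 1
g(4) = mex{0} = 1
g(5) = mex{0} = 1
g(6) = mex{0,1} = 2
g(7) = mex{0,1} = 2
g(8) = mex{0,1} = 2
g(9) = mex{0,1,2} = 3
g(10) = mex{1,2} = 0
So g(10) = 0.
Build the Grundy sequence for stack D with g(k) = mex{g(k−s) : s ∈ {1, 2, 5}, s ≤ k}:
k:     0  1  2  3  4  5  6  7  8
g(k):  0  1  2  0  1  2  0  1  2
So g(8) = 2.
The value of a disjunctive sum is the nim-sum of the parts.
Combined value = 0 ⊕ 2 ⊕ 0 ⊕ 2 = 0.

0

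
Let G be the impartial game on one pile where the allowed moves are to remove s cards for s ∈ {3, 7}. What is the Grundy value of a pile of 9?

Build the Grundy sequence with g(k) = mex{g(k−s) : s ∈ {3, 7}, s ≤ k}:
g(0) = mex{} = 0
g(1) = mex{} = 0
g(2) = mex{} = 0
g(3) = mex{0} = 1
g(4) = mex{0} = 1
g(5) = mex{0} = 1
g(6) = mex{1} = 0
g(7) = mex{0,1} = 2
g(8) = mex{0,1} = 2
g(9) = mex{0} = 1
So g(9) = 1.

1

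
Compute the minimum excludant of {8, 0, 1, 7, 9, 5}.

The values 0, 1 are all present; 2 is the first non-negative integer missing from the set.

2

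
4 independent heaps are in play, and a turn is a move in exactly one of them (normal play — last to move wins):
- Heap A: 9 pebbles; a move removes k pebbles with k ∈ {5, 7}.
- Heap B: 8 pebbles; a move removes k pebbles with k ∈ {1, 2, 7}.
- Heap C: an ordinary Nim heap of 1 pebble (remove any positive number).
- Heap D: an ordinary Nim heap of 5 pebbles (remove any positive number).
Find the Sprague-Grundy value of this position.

7

Grundy values for heap A (subtraction set {5, 7}):
g(0) = mex{} = 0
g(1) = mex{} = 0
g(2) = mex{} = 0
g(3) = mex{} = 0
g(4) = mex{} = 0
g(5) = mex{0} = 1
g(6) = mex{0} = 1
g(7) = mex{0} = 1
g(8) = mex{0} = 1
g(9) = mex{0} = 1
So g(9) = 1.
Build the Grundy sequence for heap B with g(k) = mex{g(k−s) : s ∈ {1, 2, 7}, s ≤ k}:
g(0) = mex{} = 0
g(1) = mex{0} = 1
g(2) = mex{0,1} = 2
g(3) = mex{1,2} = 0
g(4) = mex{0,2} = 1
g(5) = mex{0,1} = 2
g(6) = mex{1,2} = 0
g(7) = mex{0,2} = 1
g(8) = mex{0,1} = 2
So g(8) = 2.
Heap C is a plain Nim heap of size 1, so its Grundy value is 1.
Heap D is a plain Nim heap of size 5, so its Grundy value is 5.
By the Sprague-Grundy theorem, the Grundy value of a sum of independent games is the XOR of the component values.
Combined value = 1 ⊕ 2 ⊕ 1 ⊕ 5 = 7.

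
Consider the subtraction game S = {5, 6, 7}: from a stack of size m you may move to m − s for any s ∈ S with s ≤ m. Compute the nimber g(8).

Build the Grundy sequence with g(k) = mex{g(k−s) : s ∈ {5, 6, 7}, s ≤ k}:
k:     0  1  2  3  4  5  6  7  8
g(k):  0  0  0  0  0  1  1  1  1
So g(8) = 1.

1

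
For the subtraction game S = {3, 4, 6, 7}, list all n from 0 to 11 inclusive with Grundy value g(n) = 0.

0, 1, 2, 10, 11

Build the Grundy sequence with g(k) = mex{g(k−s) : s ∈ {3, 4, 6, 7}, s ≤ k}:
k:     0  1  2  3  4  5  6  7  8  9 10 11
g(k):  0  0  0  1  1  1  2  2  2  3  0  0
The P-positions (g = 0) in 0..11 are 0, 1, 2, 10, 11.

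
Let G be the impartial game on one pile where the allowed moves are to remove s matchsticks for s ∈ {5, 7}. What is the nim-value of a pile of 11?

2

Compute g(0), g(1), … for moves {5, 7}:
k:     0  1  2  3  4  5  6  7  8  9 10 11
g(k):  0  0  0  0  0  1  1  1  1  1  2  2
So g(11) = 2.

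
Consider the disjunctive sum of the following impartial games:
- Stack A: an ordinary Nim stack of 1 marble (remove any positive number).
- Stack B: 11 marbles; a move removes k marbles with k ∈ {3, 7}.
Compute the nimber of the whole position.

1

Stack A is a plain Nim stack of size 1, so its Grundy value is 1.
Build the Grundy sequence for stack B with g(k) = mex{g(k−s) : s ∈ {3, 7}, s ≤ k}:
g(0) = mex{} = 0
g(1) = mex{} = 0
g(2) = mex{} = 0
g(3) = mex{0} = 1
g(4) = mex{0} = 1
g(5) = mex{0} = 1
g(6) = mex{1} = 0
g(7) = mex{0,1} = 2
g(8) = mex{0,1} = 2
g(9) = mex{0} = 1
g(10) = mex{1,2} = 0
g(11) = mex{1,2} = 0
So g(11) = 0.
The value of a disjunctive sum is the nim-sum of the parts.
Combined value = 1 ⊕ 0 = 1.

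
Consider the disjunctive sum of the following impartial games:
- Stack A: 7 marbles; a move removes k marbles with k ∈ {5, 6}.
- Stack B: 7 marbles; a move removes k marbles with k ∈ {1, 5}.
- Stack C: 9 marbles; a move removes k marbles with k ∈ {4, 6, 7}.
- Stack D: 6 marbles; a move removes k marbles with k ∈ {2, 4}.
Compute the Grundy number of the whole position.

Grundy values for stack A (subtraction set {5, 6}):
g(0) = mex{} = 0
g(1) = mex{} = 0
g(2) = mex{} = 0
g(3) = mex{} = 0
g(4) = mex{} = 0
g(5) = mex{0} = 1
g(6) = mex{0} = 1
g(7) = mex{0} = 1
So g(7) = 1.
Grundy values for stack B (subtraction set {1, 5}):
k:     0  1  2  3  4  5  6  7
g(k):  0  1  0  1  0  1  0  1
So g(7) = 1.
For stack C, compute g(0), g(1), … with moves {4, 6, 7}:
g(0) = mex{} = 0
g(1) = mex{} = 0
g(2) = mex{} = 0
g(3) = mex{} = 0
g(4) = mex{0} = 1
g(5) = mex{0} = 1
g(6) = mex{0} = 1
g(7) = mex{0} = 1
g(8) = mex{0,1} = 2
g(9) = mex{0,1} = 2
So g(9) = 2.
For stack D, compute g(0), g(1), … with moves {2, 4}:
g(0) = mex{} = 0
g(1) = mex{} = 0
g(2) = mex{0} = 1
g(3) = mex{0} = 1
g(4) = mex{0,1} = 2
g(5) = mex{0,1} = 2
g(6) = mex{1,2} = 0
So g(6) = 0.
The value of a disjunctive sum is the nim-sum of the parts.
Combined value = 1 ⊕ 1 ⊕ 2 ⊕ 0 = 2.

2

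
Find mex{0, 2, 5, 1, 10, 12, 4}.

3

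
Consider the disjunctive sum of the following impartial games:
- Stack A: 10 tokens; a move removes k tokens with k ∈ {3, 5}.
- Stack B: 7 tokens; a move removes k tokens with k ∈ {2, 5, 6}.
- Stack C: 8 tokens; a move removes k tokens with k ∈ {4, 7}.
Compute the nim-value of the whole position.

Build the Grundy sequence for stack A with g(k) = mex{g(k−s) : s ∈ {3, 5}, s ≤ k}:
g(0) = mex{} = 0
g(1) = mex{} = 0
g(2) = mex{} = 0
g(3) = mex{0} = 1
g(4) = mex{0} = 1
g(5) = mex{0} = 1
g(6) = mex{0,1} = 2
g(7) = mex{0,1} = 2
g(8) = mex{1} = 0
g(9) = mex{1,2} = 0
g(10) = mex{1,2} = 0
So g(10) = 0.
For stack B, compute g(0), g(1), … with moves {2, 5, 6}:
g(0) = mex{} = 0
g(1) = mex{} = 0
g(2) = mex{0} = 1
g(3) = mex{0} = 1
g(4) = mex{1} = 0
g(5) = mex{0,1} = 2
g(6) = mex{0} = 1
g(7) = mex{0,1,2} = 3
So g(7) = 3.
Grundy values for stack C (subtraction set {4, 7}):
g(0) = mex{} = 0
g(1) = mex{} = 0
g(2) = mex{} = 0
g(3) = mex{} = 0
g(4) = mex{0} = 1
g(5) = mex{0} = 1
g(6) = mex{0} = 1
g(7) = mex{0} = 1
g(8) = mex{0,1} = 2
So g(8) = 2.
By the Sprague-Grundy theorem, the Grundy value of a sum of independent games is the XOR of the component values.
Combined value = 0 ⊕ 3 ⊕ 2 = 1.

1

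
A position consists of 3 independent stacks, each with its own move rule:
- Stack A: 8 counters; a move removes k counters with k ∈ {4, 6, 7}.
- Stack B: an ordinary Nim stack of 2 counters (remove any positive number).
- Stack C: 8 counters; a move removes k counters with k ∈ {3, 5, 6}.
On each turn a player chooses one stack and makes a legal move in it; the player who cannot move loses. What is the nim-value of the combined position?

2

Build the Grundy sequence for stack A with g(k) = mex{g(k−s) : s ∈ {4, 6, 7}, s ≤ k}:
k:     0  1  2  3  4  5  6  7  8
g(k):  0  0  0  0  1  1  1  1  2
So g(8) = 2.
Stack B is a plain Nim stack of size 2, so its Grundy value is 2.
Grundy values for stack C (subtraction set {3, 5, 6}):
k:     0  1  2  3  4  5  6  7  8
g(k):  0  0  0  1  1  1  2  2  2
So g(8) = 2.
By the Sprague-Grundy theorem, the Grundy value of a sum of independent games is the XOR of the component values.
Combined value = 2 XOR 2 XOR 2 = 2.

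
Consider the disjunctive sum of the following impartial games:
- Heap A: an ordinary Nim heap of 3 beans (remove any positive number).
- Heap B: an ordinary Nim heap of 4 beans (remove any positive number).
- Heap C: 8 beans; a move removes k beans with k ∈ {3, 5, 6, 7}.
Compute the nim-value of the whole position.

Heap A is a plain Nim heap of size 3, so its Grundy value is 3.
Heap B is a plain Nim heap of size 4, so its Grundy value is 4.
Grundy values for heap C (subtraction set {3, 5, 6, 7}):
k:     0  1  2  3  4  5  6  7  8
g(k):  0  0  0  1  1  1  2  2  2
So g(8) = 2.
By the Sprague-Grundy theorem, the Grundy value of a sum of independent games is the XOR of the component values.
Combined value = 3 ⊕ 4 ⊕ 2 = 5.

5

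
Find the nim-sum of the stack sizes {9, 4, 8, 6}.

3

Compute the nim-sum pairwise:
9 XOR 4 = 13
13 XOR 8 = 5
5 XOR 6 = 3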